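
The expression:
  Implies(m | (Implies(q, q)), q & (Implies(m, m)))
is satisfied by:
  {q: True}


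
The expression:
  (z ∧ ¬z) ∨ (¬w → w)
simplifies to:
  w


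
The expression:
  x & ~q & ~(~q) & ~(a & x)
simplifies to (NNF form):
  False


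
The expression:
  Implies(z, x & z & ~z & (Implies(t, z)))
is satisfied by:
  {z: False}


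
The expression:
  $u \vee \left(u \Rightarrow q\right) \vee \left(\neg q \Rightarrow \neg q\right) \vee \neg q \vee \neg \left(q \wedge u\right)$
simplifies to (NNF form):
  $\text{True}$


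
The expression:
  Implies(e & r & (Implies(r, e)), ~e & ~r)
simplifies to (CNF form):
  ~e | ~r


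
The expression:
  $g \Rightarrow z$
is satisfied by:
  {z: True, g: False}
  {g: False, z: False}
  {g: True, z: True}


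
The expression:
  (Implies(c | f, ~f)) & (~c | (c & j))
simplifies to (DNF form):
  (j & ~f) | (~c & ~f)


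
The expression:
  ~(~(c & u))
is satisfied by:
  {c: True, u: True}


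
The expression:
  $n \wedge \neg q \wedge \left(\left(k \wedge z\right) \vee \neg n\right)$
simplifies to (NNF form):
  $k \wedge n \wedge z \wedge \neg q$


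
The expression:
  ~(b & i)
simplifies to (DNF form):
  ~b | ~i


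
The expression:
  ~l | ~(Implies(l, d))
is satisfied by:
  {l: False, d: False}
  {d: True, l: False}
  {l: True, d: False}


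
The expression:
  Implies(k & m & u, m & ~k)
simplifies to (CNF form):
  ~k | ~m | ~u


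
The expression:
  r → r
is always true.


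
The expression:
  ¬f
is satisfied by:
  {f: False}


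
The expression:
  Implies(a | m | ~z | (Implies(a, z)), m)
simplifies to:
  m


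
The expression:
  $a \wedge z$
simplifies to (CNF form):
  $a \wedge z$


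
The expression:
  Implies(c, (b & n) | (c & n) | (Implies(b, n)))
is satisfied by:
  {n: True, c: False, b: False}
  {c: False, b: False, n: False}
  {n: True, b: True, c: False}
  {b: True, c: False, n: False}
  {n: True, c: True, b: False}
  {c: True, n: False, b: False}
  {n: True, b: True, c: True}


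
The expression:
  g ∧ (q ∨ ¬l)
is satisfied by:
  {q: True, g: True, l: False}
  {g: True, l: False, q: False}
  {q: True, l: True, g: True}


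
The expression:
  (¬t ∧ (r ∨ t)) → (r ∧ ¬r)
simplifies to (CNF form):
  t ∨ ¬r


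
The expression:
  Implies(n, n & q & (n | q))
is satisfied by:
  {q: True, n: False}
  {n: False, q: False}
  {n: True, q: True}


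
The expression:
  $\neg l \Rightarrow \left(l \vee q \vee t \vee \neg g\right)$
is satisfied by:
  {t: True, q: True, l: True, g: False}
  {t: True, q: True, g: False, l: False}
  {t: True, l: True, g: False, q: False}
  {t: True, g: False, l: False, q: False}
  {q: True, l: True, g: False, t: False}
  {q: True, g: False, l: False, t: False}
  {l: True, q: False, g: False, t: False}
  {q: False, g: False, l: False, t: False}
  {q: True, t: True, g: True, l: True}
  {q: True, t: True, g: True, l: False}
  {t: True, g: True, l: True, q: False}
  {t: True, g: True, q: False, l: False}
  {l: True, g: True, q: True, t: False}
  {g: True, q: True, t: False, l: False}
  {g: True, l: True, t: False, q: False}


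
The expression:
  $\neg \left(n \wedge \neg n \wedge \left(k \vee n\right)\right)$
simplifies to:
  $\text{True}$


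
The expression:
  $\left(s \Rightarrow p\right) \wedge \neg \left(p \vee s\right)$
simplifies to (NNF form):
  $\neg p \wedge \neg s$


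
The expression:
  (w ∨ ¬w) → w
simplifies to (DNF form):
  w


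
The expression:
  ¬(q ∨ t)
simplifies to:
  ¬q ∧ ¬t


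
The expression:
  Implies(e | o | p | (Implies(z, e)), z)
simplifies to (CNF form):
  z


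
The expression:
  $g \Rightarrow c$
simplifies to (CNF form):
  $c \vee \neg g$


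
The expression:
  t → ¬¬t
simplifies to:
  True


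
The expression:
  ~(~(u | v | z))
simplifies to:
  u | v | z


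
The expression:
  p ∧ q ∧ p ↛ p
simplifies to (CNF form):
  False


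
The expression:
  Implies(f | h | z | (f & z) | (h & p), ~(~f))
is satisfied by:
  {f: True, h: False, z: False}
  {z: True, f: True, h: False}
  {f: True, h: True, z: False}
  {z: True, f: True, h: True}
  {z: False, h: False, f: False}


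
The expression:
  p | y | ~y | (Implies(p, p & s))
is always true.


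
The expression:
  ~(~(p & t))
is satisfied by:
  {t: True, p: True}


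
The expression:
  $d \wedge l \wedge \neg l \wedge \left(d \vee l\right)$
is never true.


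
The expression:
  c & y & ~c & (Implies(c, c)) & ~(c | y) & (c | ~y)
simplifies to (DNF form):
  False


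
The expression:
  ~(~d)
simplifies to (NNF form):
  d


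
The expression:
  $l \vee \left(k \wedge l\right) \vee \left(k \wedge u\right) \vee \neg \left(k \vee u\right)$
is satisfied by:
  {l: True, u: False, k: False}
  {k: True, l: True, u: False}
  {l: True, u: True, k: False}
  {k: True, l: True, u: True}
  {k: False, u: False, l: False}
  {k: True, u: True, l: False}


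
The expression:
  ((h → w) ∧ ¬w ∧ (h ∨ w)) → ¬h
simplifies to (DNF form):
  True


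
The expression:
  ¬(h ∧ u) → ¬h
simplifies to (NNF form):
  u ∨ ¬h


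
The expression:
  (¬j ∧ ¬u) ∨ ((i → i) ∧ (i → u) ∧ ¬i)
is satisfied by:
  {u: False, i: False, j: False}
  {j: True, u: False, i: False}
  {u: True, j: False, i: False}
  {j: True, u: True, i: False}
  {i: True, j: False, u: False}


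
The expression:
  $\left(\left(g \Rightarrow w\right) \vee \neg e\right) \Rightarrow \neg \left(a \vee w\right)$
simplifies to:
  $\neg w \wedge \left(e \vee \neg a\right) \wedge \left(g \vee \neg a\right)$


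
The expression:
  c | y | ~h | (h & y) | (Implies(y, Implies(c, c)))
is always true.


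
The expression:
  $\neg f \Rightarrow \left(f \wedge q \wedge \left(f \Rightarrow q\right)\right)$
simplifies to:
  $f$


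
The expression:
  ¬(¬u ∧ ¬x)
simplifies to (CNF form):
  u ∨ x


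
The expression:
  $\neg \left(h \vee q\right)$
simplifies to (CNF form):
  $\neg h \wedge \neg q$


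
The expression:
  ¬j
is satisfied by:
  {j: False}


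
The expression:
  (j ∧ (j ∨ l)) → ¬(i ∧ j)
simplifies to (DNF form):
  ¬i ∨ ¬j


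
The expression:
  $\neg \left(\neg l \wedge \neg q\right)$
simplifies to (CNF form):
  $l \vee q$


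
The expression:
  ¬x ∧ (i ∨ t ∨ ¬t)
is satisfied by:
  {x: False}


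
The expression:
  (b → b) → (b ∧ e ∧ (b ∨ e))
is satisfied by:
  {e: True, b: True}


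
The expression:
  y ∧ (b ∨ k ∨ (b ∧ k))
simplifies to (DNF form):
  (b ∧ y) ∨ (k ∧ y)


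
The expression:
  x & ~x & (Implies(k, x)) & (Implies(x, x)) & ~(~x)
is never true.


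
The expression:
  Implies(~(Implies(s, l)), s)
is always true.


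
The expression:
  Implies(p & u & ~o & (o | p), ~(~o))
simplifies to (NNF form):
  o | ~p | ~u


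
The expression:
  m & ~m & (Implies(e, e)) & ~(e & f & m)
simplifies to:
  False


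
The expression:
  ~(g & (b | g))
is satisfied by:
  {g: False}


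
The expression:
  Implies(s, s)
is always true.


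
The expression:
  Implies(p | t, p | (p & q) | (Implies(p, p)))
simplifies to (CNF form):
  True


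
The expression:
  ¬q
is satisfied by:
  {q: False}


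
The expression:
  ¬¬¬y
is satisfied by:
  {y: False}


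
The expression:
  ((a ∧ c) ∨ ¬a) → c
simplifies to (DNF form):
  a ∨ c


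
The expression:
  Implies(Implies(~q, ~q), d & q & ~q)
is never true.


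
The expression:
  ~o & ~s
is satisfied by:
  {o: False, s: False}


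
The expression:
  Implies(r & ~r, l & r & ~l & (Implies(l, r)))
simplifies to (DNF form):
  True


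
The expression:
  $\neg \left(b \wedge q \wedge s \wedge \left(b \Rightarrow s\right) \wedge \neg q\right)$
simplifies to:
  $\text{True}$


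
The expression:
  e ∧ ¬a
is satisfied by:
  {e: True, a: False}


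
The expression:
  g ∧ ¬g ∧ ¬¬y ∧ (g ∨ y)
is never true.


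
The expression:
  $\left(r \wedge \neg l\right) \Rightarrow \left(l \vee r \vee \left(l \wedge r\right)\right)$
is always true.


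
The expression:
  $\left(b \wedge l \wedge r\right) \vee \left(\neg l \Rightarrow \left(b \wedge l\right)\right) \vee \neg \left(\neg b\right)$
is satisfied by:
  {b: True, l: True}
  {b: True, l: False}
  {l: True, b: False}


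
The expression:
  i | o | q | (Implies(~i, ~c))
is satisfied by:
  {i: True, q: True, o: True, c: False}
  {i: True, q: True, o: False, c: False}
  {i: True, o: True, c: False, q: False}
  {i: True, o: False, c: False, q: False}
  {q: True, o: True, c: False, i: False}
  {q: True, o: False, c: False, i: False}
  {o: True, q: False, c: False, i: False}
  {o: False, q: False, c: False, i: False}
  {i: True, q: True, c: True, o: True}
  {i: True, q: True, c: True, o: False}
  {i: True, c: True, o: True, q: False}
  {i: True, c: True, o: False, q: False}
  {c: True, q: True, o: True, i: False}
  {c: True, q: True, o: False, i: False}
  {c: True, o: True, q: False, i: False}


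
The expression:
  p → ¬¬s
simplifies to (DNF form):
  s ∨ ¬p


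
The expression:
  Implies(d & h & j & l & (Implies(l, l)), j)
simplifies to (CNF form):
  True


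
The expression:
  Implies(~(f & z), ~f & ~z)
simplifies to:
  (f & z) | (~f & ~z)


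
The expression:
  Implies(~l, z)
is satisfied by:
  {z: True, l: True}
  {z: True, l: False}
  {l: True, z: False}


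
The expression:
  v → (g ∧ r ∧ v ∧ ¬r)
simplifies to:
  ¬v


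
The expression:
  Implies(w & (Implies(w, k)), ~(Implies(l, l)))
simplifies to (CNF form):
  ~k | ~w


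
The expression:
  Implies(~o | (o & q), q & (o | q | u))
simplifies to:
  o | q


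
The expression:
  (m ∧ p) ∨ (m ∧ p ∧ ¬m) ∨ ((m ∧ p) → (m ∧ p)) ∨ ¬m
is always true.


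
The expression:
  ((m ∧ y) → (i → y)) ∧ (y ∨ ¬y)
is always true.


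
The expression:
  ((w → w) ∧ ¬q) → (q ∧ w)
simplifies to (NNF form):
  q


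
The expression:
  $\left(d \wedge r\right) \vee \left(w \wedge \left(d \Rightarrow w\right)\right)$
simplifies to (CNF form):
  $\left(d \vee w\right) \wedge \left(r \vee w\right)$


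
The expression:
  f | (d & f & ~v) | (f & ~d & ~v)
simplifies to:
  f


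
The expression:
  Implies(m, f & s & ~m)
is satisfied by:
  {m: False}


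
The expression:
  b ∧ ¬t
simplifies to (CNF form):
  b ∧ ¬t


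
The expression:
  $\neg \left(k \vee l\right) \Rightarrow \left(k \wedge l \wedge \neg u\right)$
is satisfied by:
  {k: True, l: True}
  {k: True, l: False}
  {l: True, k: False}


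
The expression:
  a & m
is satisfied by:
  {a: True, m: True}


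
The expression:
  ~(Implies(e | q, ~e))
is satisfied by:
  {e: True}


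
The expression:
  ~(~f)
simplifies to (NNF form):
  f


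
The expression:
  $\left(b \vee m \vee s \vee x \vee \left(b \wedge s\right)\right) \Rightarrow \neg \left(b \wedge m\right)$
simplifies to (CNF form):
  $\neg b \vee \neg m$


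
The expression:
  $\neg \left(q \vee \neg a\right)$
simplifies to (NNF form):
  $a \wedge \neg q$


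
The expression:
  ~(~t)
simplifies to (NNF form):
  t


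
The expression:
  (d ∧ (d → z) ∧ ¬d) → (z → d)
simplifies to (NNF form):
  True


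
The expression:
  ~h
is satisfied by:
  {h: False}


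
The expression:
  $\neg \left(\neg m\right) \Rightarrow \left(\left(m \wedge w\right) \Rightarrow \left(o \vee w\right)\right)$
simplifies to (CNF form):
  $\text{True}$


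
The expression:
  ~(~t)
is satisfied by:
  {t: True}


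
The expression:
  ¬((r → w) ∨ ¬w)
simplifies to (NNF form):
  False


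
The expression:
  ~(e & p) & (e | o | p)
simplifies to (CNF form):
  (e | ~e) & (e | o | p) & (~e | ~p) & (e | o | ~e) & (e | p | ~e) & (o | p | ~p) & (o | ~e | ~p) & (p | ~e | ~p)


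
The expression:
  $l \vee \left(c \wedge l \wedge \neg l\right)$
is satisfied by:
  {l: True}


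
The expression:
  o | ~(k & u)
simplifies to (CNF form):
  o | ~k | ~u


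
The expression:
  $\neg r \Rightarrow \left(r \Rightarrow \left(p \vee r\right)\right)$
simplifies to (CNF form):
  $\text{True}$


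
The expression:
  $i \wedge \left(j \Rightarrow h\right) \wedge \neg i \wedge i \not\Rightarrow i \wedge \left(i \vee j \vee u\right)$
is never true.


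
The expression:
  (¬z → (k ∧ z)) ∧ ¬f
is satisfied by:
  {z: True, f: False}


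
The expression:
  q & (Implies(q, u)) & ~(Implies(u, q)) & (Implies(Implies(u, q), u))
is never true.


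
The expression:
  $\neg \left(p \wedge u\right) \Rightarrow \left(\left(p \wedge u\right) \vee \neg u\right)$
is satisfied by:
  {p: True, u: False}
  {u: False, p: False}
  {u: True, p: True}


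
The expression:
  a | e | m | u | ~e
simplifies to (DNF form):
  True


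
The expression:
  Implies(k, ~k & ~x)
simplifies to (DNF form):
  ~k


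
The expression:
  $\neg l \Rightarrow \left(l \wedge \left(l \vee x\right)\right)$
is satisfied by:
  {l: True}


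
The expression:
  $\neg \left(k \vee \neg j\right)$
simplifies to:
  $j \wedge \neg k$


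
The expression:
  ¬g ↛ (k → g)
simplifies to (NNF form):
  k ∧ ¬g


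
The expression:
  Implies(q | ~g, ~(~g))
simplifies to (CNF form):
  g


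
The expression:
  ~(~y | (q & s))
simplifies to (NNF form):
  y & (~q | ~s)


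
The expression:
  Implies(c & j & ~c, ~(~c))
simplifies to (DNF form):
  True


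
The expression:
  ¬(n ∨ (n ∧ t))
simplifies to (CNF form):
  ¬n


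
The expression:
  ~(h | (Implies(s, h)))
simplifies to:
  s & ~h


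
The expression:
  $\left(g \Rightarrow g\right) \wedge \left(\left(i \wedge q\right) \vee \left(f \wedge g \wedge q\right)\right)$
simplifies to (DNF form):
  $\left(i \wedge q\right) \vee \left(f \wedge g \wedge q\right) \vee \left(f \wedge i \wedge q\right) \vee \left(g \wedge i \wedge q\right)$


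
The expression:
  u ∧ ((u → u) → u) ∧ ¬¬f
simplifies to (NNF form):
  f ∧ u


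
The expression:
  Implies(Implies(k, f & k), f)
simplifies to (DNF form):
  f | k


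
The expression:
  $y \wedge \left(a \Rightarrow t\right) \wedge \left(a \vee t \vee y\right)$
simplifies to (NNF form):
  $y \wedge \left(t \vee \neg a\right)$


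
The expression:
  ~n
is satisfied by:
  {n: False}


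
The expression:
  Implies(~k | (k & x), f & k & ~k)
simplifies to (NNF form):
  k & ~x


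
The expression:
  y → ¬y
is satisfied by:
  {y: False}


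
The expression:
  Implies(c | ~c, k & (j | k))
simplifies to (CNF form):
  k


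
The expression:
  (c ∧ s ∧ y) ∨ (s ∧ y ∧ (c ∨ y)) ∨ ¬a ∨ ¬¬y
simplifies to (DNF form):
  y ∨ ¬a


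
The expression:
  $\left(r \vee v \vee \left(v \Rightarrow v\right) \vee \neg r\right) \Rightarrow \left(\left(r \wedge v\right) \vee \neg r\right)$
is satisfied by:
  {v: True, r: False}
  {r: False, v: False}
  {r: True, v: True}


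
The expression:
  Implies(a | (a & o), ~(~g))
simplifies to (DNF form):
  g | ~a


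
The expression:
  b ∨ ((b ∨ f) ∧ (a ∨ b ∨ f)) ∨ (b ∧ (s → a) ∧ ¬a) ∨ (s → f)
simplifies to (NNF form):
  b ∨ f ∨ ¬s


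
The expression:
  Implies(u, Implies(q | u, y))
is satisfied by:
  {y: True, u: False}
  {u: False, y: False}
  {u: True, y: True}


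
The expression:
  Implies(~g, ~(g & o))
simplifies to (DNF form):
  True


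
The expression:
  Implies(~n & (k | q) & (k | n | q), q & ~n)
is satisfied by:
  {n: True, q: True, k: False}
  {n: True, k: False, q: False}
  {q: True, k: False, n: False}
  {q: False, k: False, n: False}
  {n: True, q: True, k: True}
  {n: True, k: True, q: False}
  {q: True, k: True, n: False}


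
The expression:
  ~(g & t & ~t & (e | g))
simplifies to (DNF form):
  True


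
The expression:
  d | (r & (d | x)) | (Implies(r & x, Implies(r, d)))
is always true.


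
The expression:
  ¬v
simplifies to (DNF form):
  ¬v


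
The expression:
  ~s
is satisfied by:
  {s: False}


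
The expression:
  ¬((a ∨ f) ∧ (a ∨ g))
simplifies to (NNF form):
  ¬a ∧ (¬f ∨ ¬g)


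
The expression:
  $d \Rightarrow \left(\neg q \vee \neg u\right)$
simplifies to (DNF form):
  $\neg d \vee \neg q \vee \neg u$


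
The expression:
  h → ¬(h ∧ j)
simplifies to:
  ¬h ∨ ¬j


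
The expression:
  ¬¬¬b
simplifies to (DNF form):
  ¬b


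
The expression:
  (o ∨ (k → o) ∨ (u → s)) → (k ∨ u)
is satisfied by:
  {k: True, u: True}
  {k: True, u: False}
  {u: True, k: False}


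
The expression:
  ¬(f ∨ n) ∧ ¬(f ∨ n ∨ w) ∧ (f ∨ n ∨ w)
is never true.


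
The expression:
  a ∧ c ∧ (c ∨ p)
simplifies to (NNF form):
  a ∧ c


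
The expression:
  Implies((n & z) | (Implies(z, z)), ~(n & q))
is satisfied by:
  {q: False, n: False}
  {n: True, q: False}
  {q: True, n: False}


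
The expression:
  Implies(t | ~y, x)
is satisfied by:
  {x: True, y: True, t: False}
  {x: True, y: False, t: False}
  {x: True, t: True, y: True}
  {x: True, t: True, y: False}
  {y: True, t: False, x: False}


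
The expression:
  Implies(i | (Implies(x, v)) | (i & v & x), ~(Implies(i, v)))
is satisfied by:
  {i: True, x: True, v: False}
  {i: True, v: False, x: False}
  {x: True, v: False, i: False}


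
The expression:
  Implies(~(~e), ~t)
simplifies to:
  ~e | ~t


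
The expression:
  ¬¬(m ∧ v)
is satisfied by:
  {m: True, v: True}


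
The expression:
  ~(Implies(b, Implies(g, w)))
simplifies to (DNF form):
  b & g & ~w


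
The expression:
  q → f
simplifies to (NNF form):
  f ∨ ¬q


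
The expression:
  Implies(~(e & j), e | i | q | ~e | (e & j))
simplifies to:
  True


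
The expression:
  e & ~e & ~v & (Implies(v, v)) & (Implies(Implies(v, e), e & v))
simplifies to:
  False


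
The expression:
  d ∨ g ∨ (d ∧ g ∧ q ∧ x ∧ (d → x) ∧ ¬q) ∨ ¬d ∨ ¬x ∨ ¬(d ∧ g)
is always true.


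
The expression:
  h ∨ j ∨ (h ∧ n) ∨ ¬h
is always true.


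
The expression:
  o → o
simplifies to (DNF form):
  True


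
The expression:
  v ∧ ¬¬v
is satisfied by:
  {v: True}


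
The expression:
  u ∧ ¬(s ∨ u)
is never true.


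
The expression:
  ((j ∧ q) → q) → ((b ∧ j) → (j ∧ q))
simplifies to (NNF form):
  q ∨ ¬b ∨ ¬j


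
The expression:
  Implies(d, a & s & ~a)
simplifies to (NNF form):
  ~d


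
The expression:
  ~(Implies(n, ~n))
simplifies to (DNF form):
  n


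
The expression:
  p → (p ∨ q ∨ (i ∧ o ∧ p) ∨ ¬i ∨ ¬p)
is always true.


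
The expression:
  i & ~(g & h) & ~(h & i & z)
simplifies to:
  i & (~g | ~h) & (~h | ~z)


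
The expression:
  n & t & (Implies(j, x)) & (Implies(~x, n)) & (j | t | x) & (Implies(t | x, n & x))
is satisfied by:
  {t: True, x: True, n: True}


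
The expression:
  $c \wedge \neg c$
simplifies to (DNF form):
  $\text{False}$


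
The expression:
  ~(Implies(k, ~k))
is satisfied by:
  {k: True}


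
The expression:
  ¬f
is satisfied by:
  {f: False}


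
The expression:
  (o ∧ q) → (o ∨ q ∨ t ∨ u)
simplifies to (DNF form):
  True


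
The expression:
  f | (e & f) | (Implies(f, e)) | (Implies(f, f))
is always true.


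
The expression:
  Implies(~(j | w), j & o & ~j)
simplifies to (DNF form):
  j | w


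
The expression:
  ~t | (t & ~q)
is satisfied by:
  {t: False, q: False}
  {q: True, t: False}
  {t: True, q: False}


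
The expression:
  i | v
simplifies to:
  i | v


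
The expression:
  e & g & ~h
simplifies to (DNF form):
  e & g & ~h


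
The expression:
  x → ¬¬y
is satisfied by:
  {y: True, x: False}
  {x: False, y: False}
  {x: True, y: True}


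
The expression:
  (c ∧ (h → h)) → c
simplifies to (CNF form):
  True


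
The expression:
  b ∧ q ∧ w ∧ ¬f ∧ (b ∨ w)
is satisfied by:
  {b: True, q: True, w: True, f: False}


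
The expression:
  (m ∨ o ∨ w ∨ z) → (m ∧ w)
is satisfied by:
  {m: True, w: True, z: False, o: False}
  {m: True, w: True, o: True, z: False}
  {m: True, w: True, z: True, o: False}
  {m: True, w: True, o: True, z: True}
  {w: False, z: False, o: False, m: False}


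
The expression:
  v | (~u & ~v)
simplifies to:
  v | ~u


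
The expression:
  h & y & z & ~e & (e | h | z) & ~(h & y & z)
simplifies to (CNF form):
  False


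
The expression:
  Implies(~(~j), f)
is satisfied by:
  {f: True, j: False}
  {j: False, f: False}
  {j: True, f: True}


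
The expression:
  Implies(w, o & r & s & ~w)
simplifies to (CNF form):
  ~w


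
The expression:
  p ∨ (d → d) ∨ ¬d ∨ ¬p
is always true.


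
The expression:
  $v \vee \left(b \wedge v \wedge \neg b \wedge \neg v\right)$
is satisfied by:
  {v: True}


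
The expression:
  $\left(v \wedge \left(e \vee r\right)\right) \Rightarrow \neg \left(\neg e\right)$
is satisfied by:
  {e: True, v: False, r: False}
  {v: False, r: False, e: False}
  {r: True, e: True, v: False}
  {r: True, v: False, e: False}
  {e: True, v: True, r: False}
  {v: True, e: False, r: False}
  {r: True, v: True, e: True}


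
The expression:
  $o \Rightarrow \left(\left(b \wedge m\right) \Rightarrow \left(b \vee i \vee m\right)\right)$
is always true.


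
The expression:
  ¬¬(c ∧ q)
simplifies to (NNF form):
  c ∧ q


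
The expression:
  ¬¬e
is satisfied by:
  {e: True}


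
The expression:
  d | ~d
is always true.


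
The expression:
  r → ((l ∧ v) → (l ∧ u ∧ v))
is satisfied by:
  {u: True, l: False, v: False, r: False}
  {u: False, l: False, v: False, r: False}
  {r: True, u: True, l: False, v: False}
  {r: True, u: False, l: False, v: False}
  {u: True, v: True, r: False, l: False}
  {v: True, r: False, l: False, u: False}
  {r: True, v: True, u: True, l: False}
  {r: True, v: True, u: False, l: False}
  {u: True, l: True, r: False, v: False}
  {l: True, r: False, v: False, u: False}
  {u: True, r: True, l: True, v: False}
  {r: True, l: True, u: False, v: False}
  {u: True, v: True, l: True, r: False}
  {v: True, l: True, r: False, u: False}
  {r: True, v: True, l: True, u: True}


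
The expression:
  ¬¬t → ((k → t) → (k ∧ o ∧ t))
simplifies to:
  (k ∧ o) ∨ ¬t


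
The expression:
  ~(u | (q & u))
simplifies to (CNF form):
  ~u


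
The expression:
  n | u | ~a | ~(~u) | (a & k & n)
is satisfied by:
  {n: True, u: True, a: False}
  {n: True, u: False, a: False}
  {u: True, n: False, a: False}
  {n: False, u: False, a: False}
  {n: True, a: True, u: True}
  {n: True, a: True, u: False}
  {a: True, u: True, n: False}


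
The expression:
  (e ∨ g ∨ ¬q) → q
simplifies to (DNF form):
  q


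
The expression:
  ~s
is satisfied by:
  {s: False}


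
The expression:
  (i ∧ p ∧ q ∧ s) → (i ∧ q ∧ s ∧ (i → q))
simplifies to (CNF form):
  True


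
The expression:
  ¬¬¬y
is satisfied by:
  {y: False}


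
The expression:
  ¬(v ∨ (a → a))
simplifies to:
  False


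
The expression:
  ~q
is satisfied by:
  {q: False}


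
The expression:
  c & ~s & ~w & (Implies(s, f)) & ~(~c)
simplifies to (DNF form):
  c & ~s & ~w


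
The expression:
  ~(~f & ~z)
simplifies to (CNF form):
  f | z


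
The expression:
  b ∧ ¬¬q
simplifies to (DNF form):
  b ∧ q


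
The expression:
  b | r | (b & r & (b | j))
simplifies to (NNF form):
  b | r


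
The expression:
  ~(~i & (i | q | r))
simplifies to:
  i | (~q & ~r)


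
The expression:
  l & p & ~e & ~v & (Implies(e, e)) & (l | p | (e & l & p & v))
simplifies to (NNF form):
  l & p & ~e & ~v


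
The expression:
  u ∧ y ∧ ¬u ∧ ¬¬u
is never true.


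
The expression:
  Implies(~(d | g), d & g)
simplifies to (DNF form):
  d | g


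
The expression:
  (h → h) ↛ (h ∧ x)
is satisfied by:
  {h: False, x: False}
  {x: True, h: False}
  {h: True, x: False}


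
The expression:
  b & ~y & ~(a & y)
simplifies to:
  b & ~y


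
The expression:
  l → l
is always true.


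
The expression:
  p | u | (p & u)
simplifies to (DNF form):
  p | u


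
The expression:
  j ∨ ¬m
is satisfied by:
  {j: True, m: False}
  {m: False, j: False}
  {m: True, j: True}


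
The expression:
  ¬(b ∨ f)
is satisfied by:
  {f: False, b: False}


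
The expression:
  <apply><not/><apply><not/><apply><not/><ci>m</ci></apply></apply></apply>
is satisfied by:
  {m: False}


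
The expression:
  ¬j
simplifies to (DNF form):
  ¬j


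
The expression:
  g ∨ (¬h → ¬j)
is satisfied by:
  {g: True, h: True, j: False}
  {g: True, h: False, j: False}
  {h: True, g: False, j: False}
  {g: False, h: False, j: False}
  {j: True, g: True, h: True}
  {j: True, g: True, h: False}
  {j: True, h: True, g: False}


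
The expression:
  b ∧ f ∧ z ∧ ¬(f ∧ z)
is never true.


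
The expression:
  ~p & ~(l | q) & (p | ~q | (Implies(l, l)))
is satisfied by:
  {q: False, p: False, l: False}


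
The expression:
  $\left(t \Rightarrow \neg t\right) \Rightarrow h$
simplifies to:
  $h \vee t$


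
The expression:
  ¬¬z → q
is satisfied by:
  {q: True, z: False}
  {z: False, q: False}
  {z: True, q: True}


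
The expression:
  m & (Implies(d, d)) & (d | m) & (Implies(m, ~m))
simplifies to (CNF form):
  False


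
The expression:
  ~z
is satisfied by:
  {z: False}


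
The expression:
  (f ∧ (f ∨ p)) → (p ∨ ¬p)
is always true.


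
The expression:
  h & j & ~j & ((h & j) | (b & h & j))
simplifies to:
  False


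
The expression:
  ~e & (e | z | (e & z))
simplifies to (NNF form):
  z & ~e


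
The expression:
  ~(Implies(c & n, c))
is never true.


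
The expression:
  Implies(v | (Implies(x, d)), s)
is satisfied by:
  {s: True, x: True, d: False, v: False}
  {s: True, x: False, d: False, v: False}
  {s: True, v: True, x: True, d: False}
  {s: True, v: True, x: False, d: False}
  {s: True, d: True, x: True, v: False}
  {s: True, d: True, x: False, v: False}
  {s: True, d: True, v: True, x: True}
  {s: True, d: True, v: True, x: False}
  {x: True, s: False, d: False, v: False}


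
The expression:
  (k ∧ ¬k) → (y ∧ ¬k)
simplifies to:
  True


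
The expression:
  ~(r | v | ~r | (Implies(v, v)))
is never true.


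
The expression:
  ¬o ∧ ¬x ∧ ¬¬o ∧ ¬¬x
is never true.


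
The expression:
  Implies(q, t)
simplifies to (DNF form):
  t | ~q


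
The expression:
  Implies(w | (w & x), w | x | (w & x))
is always true.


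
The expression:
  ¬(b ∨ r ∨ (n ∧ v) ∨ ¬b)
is never true.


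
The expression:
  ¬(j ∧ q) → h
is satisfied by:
  {h: True, j: True, q: True}
  {h: True, j: True, q: False}
  {h: True, q: True, j: False}
  {h: True, q: False, j: False}
  {j: True, q: True, h: False}


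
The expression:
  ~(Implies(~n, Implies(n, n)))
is never true.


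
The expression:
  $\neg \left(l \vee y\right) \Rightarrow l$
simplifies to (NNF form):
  $l \vee y$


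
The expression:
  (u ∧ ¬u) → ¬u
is always true.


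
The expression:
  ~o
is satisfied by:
  {o: False}


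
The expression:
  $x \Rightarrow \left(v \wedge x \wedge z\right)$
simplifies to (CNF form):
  $\left(v \vee \neg x\right) \wedge \left(z \vee \neg x\right)$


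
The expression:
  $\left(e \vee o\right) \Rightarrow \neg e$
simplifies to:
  $\neg e$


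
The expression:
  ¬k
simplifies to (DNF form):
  ¬k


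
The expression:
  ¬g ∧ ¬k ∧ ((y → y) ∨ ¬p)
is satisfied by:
  {g: False, k: False}


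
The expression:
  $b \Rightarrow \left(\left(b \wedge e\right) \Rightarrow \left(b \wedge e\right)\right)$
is always true.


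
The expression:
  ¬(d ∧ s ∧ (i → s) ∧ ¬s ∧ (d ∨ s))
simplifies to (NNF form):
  True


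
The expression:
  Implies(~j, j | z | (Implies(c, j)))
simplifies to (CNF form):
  j | z | ~c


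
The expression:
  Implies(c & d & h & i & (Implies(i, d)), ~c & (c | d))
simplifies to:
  ~c | ~d | ~h | ~i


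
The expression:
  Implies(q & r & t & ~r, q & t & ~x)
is always true.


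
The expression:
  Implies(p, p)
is always true.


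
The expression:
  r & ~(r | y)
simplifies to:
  False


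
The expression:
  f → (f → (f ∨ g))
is always true.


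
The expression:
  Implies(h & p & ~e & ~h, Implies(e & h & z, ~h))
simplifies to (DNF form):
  True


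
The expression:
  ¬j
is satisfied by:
  {j: False}


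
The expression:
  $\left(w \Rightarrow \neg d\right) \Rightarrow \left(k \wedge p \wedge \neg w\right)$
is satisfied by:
  {k: True, w: True, d: True, p: True}
  {k: True, w: True, d: True, p: False}
  {w: True, d: True, p: True, k: False}
  {w: True, d: True, p: False, k: False}
  {k: True, d: True, p: True, w: False}
  {k: True, p: True, d: False, w: False}


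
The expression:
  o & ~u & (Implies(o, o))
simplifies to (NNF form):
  o & ~u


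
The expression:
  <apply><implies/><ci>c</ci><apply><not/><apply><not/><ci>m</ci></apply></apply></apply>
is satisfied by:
  {m: True, c: False}
  {c: False, m: False}
  {c: True, m: True}


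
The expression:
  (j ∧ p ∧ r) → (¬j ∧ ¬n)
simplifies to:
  ¬j ∨ ¬p ∨ ¬r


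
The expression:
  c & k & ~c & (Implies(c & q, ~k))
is never true.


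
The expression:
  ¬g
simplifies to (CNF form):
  ¬g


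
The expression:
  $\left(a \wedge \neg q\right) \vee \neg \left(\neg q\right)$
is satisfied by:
  {a: True, q: True}
  {a: True, q: False}
  {q: True, a: False}


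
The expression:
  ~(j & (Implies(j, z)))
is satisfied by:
  {z: False, j: False}
  {j: True, z: False}
  {z: True, j: False}


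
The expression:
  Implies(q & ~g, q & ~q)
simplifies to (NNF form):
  g | ~q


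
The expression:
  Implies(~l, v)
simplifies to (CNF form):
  l | v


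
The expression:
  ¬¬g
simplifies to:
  g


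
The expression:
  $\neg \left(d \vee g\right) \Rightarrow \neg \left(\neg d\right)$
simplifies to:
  $d \vee g$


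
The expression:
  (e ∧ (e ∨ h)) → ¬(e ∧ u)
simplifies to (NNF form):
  ¬e ∨ ¬u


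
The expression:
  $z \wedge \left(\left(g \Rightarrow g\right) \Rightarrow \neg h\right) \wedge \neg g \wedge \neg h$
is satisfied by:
  {z: True, g: False, h: False}


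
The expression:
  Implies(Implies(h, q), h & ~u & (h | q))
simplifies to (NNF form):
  h & (~q | ~u)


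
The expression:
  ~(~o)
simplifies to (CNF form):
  o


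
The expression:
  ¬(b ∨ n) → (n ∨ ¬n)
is always true.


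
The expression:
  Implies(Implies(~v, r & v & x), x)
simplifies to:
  x | ~v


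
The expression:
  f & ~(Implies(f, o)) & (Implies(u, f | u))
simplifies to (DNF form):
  f & ~o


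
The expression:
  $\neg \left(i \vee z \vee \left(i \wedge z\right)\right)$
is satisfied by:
  {i: False, z: False}


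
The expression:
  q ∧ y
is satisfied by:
  {y: True, q: True}


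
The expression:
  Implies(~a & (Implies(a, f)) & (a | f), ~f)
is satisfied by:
  {a: True, f: False}
  {f: False, a: False}
  {f: True, a: True}


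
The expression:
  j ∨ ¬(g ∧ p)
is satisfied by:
  {j: True, p: False, g: False}
  {p: False, g: False, j: False}
  {j: True, g: True, p: False}
  {g: True, p: False, j: False}
  {j: True, p: True, g: False}
  {p: True, j: False, g: False}
  {j: True, g: True, p: True}


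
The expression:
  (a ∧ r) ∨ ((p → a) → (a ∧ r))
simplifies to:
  (a ∧ r) ∨ (p ∧ ¬a)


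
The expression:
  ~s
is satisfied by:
  {s: False}


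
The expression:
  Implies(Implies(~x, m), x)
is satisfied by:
  {x: True, m: False}
  {m: False, x: False}
  {m: True, x: True}


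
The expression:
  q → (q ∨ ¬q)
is always true.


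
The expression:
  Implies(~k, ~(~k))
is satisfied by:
  {k: True}


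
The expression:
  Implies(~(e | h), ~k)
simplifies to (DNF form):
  e | h | ~k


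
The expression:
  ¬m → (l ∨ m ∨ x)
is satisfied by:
  {x: True, m: True, l: True}
  {x: True, m: True, l: False}
  {x: True, l: True, m: False}
  {x: True, l: False, m: False}
  {m: True, l: True, x: False}
  {m: True, l: False, x: False}
  {l: True, m: False, x: False}


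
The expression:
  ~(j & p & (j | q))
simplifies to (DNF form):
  ~j | ~p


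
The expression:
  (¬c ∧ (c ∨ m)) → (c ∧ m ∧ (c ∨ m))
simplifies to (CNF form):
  c ∨ ¬m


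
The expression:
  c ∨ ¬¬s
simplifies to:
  c ∨ s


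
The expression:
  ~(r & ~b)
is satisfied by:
  {b: True, r: False}
  {r: False, b: False}
  {r: True, b: True}


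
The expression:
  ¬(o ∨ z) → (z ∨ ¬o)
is always true.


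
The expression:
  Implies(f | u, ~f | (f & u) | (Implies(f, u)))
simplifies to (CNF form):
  u | ~f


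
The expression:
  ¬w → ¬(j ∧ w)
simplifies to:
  True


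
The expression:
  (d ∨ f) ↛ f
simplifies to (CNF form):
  d ∧ ¬f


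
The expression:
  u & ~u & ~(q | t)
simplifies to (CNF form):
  False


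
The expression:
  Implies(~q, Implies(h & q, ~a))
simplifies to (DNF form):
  True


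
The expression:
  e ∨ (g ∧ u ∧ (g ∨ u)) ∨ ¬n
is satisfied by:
  {u: True, e: True, g: True, n: False}
  {u: True, e: True, g: False, n: False}
  {e: True, g: True, u: False, n: False}
  {e: True, u: False, g: False, n: False}
  {u: True, g: True, e: False, n: False}
  {u: True, g: False, e: False, n: False}
  {g: True, u: False, e: False, n: False}
  {g: False, u: False, e: False, n: False}
  {n: True, u: True, e: True, g: True}
  {n: True, u: True, e: True, g: False}
  {n: True, e: True, g: True, u: False}
  {n: True, e: True, g: False, u: False}
  {n: True, u: True, g: True, e: False}


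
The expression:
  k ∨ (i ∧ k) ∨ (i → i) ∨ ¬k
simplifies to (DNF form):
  True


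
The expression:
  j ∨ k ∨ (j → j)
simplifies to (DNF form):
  True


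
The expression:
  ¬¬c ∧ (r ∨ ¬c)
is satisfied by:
  {r: True, c: True}


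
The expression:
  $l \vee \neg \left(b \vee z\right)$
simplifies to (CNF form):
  $\left(l \vee \neg b\right) \wedge \left(l \vee \neg z\right)$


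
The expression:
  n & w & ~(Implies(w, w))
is never true.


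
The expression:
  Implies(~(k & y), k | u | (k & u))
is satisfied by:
  {k: True, u: True}
  {k: True, u: False}
  {u: True, k: False}


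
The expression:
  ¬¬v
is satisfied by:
  {v: True}


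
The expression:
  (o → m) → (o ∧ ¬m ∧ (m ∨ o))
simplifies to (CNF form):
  o ∧ ¬m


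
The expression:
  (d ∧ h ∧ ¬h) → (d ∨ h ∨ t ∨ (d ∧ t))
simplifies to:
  True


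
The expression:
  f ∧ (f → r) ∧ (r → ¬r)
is never true.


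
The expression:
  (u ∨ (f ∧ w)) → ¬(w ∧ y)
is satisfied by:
  {f: False, u: False, y: False, w: False}
  {u: True, w: False, f: False, y: False}
  {f: True, w: False, u: False, y: False}
  {u: True, f: True, w: False, y: False}
  {w: True, f: False, u: False, y: False}
  {w: True, u: True, f: False, y: False}
  {w: True, f: True, u: False, y: False}
  {w: True, u: True, f: True, y: False}
  {y: True, w: False, f: False, u: False}
  {y: True, u: True, w: False, f: False}
  {y: True, f: True, w: False, u: False}
  {y: True, u: True, f: True, w: False}
  {y: True, w: True, f: False, u: False}


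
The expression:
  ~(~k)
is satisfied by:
  {k: True}


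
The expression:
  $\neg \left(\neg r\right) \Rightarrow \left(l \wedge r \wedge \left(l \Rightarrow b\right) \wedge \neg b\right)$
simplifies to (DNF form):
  $\neg r$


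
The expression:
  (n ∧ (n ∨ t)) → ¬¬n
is always true.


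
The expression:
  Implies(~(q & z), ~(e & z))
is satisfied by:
  {q: True, e: False, z: False}
  {e: False, z: False, q: False}
  {q: True, z: True, e: False}
  {z: True, e: False, q: False}
  {q: True, e: True, z: False}
  {e: True, q: False, z: False}
  {q: True, z: True, e: True}


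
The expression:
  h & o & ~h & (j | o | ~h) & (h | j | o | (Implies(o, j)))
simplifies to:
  False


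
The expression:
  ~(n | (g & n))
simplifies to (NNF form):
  ~n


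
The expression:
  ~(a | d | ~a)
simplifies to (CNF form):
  False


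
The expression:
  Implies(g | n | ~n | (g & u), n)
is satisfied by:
  {n: True}


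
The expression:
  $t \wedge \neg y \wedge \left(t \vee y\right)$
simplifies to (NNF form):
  $t \wedge \neg y$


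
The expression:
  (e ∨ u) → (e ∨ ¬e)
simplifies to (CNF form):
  True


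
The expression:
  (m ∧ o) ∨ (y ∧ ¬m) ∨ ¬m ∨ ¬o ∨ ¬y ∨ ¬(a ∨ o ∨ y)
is always true.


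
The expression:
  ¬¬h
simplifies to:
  h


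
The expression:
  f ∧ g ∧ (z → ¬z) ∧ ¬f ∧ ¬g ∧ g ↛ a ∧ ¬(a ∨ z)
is never true.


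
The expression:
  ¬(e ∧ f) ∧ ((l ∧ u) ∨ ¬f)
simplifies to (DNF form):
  (l ∧ u ∧ ¬e) ∨ ¬f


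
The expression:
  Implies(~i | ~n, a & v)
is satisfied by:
  {n: True, v: True, i: True, a: True}
  {n: True, v: True, i: True, a: False}
  {n: True, v: True, a: True, i: False}
  {n: True, i: True, a: True, v: False}
  {n: True, i: True, a: False, v: False}
  {v: True, a: True, i: True, n: False}
  {v: True, a: True, i: False, n: False}


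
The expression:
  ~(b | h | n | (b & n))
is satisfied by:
  {n: False, h: False, b: False}


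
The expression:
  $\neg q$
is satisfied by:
  {q: False}


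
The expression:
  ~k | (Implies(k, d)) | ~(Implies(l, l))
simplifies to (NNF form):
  d | ~k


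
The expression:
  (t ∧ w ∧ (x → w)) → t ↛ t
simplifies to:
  ¬t ∨ ¬w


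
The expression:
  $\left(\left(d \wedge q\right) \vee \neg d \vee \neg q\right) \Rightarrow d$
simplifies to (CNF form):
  $d$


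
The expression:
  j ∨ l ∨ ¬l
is always true.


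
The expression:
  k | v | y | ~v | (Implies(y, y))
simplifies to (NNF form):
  True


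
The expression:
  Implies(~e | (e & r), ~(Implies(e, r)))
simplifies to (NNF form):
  e & ~r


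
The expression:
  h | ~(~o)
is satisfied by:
  {o: True, h: True}
  {o: True, h: False}
  {h: True, o: False}


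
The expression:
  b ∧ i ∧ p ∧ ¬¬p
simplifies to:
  b ∧ i ∧ p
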